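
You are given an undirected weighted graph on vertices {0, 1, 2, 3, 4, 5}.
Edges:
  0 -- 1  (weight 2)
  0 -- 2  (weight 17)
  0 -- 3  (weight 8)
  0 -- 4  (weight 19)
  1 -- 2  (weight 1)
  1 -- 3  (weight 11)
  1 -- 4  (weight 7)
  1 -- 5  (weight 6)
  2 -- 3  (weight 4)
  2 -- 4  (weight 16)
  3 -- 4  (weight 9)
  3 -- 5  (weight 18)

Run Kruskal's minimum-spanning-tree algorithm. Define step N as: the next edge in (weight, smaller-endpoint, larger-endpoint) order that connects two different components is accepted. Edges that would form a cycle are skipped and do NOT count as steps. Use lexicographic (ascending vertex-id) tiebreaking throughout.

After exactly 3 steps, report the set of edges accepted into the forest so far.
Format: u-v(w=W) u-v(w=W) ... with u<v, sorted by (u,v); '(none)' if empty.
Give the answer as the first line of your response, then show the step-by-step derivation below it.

0-1(w=2) 1-2(w=1) 2-3(w=4)

step 1: add edge 1-2 (w=1); MST = {1-2(w=1)}
step 2: add edge 0-1 (w=2); MST = {0-1(w=2) 1-2(w=1)}
step 3: add edge 2-3 (w=4); MST = {0-1(w=2) 1-2(w=1) 2-3(w=4)}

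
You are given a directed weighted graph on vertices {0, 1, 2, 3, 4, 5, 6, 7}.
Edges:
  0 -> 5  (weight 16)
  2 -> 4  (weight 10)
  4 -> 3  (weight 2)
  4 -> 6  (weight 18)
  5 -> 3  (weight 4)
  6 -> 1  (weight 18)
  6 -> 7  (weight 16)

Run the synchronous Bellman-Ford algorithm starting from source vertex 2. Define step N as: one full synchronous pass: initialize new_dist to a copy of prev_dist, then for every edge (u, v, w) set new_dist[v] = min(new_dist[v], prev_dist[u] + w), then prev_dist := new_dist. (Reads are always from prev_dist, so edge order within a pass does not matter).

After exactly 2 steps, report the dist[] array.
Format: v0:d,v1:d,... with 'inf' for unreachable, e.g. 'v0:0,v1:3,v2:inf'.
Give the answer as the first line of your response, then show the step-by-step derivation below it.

v0:inf,v1:inf,v2:0,v3:12,v4:10,v5:inf,v6:28,v7:inf

step 1: dist = v0:inf,v1:inf,v2:0,v3:inf,v4:10,v5:inf,v6:inf,v7:inf
step 2: dist = v0:inf,v1:inf,v2:0,v3:12,v4:10,v5:inf,v6:28,v7:inf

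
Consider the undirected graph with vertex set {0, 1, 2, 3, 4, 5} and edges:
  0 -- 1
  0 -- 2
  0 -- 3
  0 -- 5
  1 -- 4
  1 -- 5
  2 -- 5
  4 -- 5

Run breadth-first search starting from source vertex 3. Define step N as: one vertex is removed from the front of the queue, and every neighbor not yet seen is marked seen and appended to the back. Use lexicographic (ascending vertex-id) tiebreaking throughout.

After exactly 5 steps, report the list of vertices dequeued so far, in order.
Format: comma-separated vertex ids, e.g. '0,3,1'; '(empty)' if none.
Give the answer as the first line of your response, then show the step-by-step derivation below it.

3,0,1,2,5

step 1: dequeue 3; queue=[0]; order=3
step 2: dequeue 0; queue=[1,2,5]; order=3,0
step 3: dequeue 1; queue=[2,5,4]; order=3,0,1
step 4: dequeue 2; queue=[5,4]; order=3,0,1,2
step 5: dequeue 5; queue=[4]; order=3,0,1,2,5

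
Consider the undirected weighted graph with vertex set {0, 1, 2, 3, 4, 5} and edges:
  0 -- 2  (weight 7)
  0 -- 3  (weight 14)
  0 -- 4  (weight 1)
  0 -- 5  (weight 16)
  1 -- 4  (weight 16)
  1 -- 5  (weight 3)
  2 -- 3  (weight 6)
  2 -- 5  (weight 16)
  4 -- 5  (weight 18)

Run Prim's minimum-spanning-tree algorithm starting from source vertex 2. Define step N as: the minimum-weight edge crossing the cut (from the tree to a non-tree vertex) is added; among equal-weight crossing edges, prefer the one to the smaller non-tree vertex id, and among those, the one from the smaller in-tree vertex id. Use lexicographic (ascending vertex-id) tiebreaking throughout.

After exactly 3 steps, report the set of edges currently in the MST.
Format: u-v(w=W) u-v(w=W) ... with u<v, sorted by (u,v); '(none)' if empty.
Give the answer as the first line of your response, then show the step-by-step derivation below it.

0-2(w=7) 0-4(w=1) 2-3(w=6)

step 1: add edge 2-3 (w=6); MST = {2-3(w=6)}
step 2: add edge 0-2 (w=7); MST = {0-2(w=7) 2-3(w=6)}
step 3: add edge 0-4 (w=1); MST = {0-2(w=7) 0-4(w=1) 2-3(w=6)}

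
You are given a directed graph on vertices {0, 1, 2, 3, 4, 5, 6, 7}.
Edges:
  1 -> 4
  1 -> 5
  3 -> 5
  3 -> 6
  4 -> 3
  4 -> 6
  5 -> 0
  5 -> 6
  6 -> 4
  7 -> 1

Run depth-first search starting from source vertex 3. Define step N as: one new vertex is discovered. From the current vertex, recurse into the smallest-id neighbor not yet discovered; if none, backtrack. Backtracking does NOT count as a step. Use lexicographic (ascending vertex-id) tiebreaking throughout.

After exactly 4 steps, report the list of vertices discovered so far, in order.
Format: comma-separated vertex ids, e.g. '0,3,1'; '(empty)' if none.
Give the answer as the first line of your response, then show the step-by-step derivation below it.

3,5,0,6

step 1: discover 3; path=3; order=3
step 2: discover 5; path=3>5; order=3,5
step 3: discover 0; path=3>5>0; order=3,5,0
step 4: discover 6; path=3>5>6; order=3,5,0,6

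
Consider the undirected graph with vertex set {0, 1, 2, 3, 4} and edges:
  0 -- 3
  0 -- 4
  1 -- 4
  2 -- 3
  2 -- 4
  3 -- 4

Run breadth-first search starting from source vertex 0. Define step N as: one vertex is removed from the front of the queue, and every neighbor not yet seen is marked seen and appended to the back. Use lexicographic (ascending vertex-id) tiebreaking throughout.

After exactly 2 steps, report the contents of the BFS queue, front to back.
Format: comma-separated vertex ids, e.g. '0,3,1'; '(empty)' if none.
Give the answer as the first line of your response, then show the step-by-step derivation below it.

4,2

step 1: dequeue 0; queue=[3,4]; order=0
step 2: dequeue 3; queue=[4,2]; order=0,3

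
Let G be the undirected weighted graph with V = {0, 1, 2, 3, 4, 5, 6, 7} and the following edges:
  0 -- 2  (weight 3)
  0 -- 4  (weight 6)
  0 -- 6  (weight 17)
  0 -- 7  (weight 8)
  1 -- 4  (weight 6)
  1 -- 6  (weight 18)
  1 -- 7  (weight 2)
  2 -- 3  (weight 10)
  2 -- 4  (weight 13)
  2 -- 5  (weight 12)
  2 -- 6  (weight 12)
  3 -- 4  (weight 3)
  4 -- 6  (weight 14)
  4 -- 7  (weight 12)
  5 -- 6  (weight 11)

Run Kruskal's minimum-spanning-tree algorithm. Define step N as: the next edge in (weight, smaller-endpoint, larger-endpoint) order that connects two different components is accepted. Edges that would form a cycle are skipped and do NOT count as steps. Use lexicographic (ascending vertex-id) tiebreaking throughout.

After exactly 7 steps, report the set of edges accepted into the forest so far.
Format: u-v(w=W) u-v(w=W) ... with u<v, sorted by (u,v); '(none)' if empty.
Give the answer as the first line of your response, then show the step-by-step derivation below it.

0-2(w=3) 0-4(w=6) 1-4(w=6) 1-7(w=2) 2-5(w=12) 3-4(w=3) 5-6(w=11)

step 1: add edge 1-7 (w=2); MST = {1-7(w=2)}
step 2: add edge 0-2 (w=3); MST = {0-2(w=3) 1-7(w=2)}
step 3: add edge 3-4 (w=3); MST = {0-2(w=3) 1-7(w=2) 3-4(w=3)}
step 4: add edge 0-4 (w=6); MST = {0-2(w=3) 0-4(w=6) 1-7(w=2) 3-4(w=3)}
step 5: add edge 1-4 (w=6); MST = {0-2(w=3) 0-4(w=6) 1-4(w=6) 1-7(w=2) 3-4(w=3)}
step 6: add edge 5-6 (w=11); MST = {0-2(w=3) 0-4(w=6) 1-4(w=6) 1-7(w=2) 3-4(w=3) 5-6(w=11)}
step 7: add edge 2-5 (w=12); MST = {0-2(w=3) 0-4(w=6) 1-4(w=6) 1-7(w=2) 2-5(w=12) 3-4(w=3) 5-6(w=11)}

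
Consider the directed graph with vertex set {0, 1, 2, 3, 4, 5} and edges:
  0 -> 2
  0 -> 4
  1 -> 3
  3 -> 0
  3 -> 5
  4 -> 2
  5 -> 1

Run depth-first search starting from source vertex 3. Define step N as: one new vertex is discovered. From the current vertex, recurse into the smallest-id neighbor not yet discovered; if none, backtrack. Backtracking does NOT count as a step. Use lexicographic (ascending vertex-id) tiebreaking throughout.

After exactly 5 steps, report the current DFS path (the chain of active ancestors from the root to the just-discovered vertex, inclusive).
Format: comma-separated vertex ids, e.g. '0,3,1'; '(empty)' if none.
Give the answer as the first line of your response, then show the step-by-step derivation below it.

3,5

step 1: discover 3; path=3; order=3
step 2: discover 0; path=3>0; order=3,0
step 3: discover 2; path=3>0>2; order=3,0,2
step 4: discover 4; path=3>0>4; order=3,0,2,4
step 5: discover 5; path=3>5; order=3,0,2,4,5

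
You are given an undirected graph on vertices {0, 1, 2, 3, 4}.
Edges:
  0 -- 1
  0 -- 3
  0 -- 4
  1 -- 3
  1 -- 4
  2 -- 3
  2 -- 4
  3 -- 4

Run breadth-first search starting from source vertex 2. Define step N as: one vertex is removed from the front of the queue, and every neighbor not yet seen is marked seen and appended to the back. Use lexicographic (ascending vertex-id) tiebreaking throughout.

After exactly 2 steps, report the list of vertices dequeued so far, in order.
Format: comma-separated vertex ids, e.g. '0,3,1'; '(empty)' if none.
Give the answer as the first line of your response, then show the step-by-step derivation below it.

2,3

step 1: dequeue 2; queue=[3,4]; order=2
step 2: dequeue 3; queue=[4,0,1]; order=2,3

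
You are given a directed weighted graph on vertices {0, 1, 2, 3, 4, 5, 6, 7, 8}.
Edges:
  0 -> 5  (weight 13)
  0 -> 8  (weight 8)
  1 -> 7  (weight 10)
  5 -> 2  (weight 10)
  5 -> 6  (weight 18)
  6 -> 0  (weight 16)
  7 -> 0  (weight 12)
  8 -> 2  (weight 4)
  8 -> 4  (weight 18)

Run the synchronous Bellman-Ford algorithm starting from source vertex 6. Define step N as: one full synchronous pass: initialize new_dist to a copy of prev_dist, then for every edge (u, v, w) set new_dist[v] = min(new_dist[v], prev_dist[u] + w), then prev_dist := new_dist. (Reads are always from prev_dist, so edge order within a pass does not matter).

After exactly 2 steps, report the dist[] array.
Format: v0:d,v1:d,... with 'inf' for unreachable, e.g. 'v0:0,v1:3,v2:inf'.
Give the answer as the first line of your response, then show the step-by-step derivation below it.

v0:16,v1:inf,v2:inf,v3:inf,v4:inf,v5:29,v6:0,v7:inf,v8:24

step 1: dist = v0:16,v1:inf,v2:inf,v3:inf,v4:inf,v5:inf,v6:0,v7:inf,v8:inf
step 2: dist = v0:16,v1:inf,v2:inf,v3:inf,v4:inf,v5:29,v6:0,v7:inf,v8:24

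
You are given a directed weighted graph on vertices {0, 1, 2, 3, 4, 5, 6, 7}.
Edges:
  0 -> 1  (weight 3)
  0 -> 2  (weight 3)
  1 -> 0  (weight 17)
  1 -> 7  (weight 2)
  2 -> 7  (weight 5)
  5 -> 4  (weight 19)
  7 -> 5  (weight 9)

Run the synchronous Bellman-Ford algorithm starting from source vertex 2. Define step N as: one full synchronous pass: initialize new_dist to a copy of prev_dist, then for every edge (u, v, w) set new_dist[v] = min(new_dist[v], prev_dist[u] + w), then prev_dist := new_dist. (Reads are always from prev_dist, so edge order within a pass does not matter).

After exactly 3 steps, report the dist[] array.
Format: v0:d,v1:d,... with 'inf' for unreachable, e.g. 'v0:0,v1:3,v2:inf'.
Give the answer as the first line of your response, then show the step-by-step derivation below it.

v0:inf,v1:inf,v2:0,v3:inf,v4:33,v5:14,v6:inf,v7:5

step 1: dist = v0:inf,v1:inf,v2:0,v3:inf,v4:inf,v5:inf,v6:inf,v7:5
step 2: dist = v0:inf,v1:inf,v2:0,v3:inf,v4:inf,v5:14,v6:inf,v7:5
step 3: dist = v0:inf,v1:inf,v2:0,v3:inf,v4:33,v5:14,v6:inf,v7:5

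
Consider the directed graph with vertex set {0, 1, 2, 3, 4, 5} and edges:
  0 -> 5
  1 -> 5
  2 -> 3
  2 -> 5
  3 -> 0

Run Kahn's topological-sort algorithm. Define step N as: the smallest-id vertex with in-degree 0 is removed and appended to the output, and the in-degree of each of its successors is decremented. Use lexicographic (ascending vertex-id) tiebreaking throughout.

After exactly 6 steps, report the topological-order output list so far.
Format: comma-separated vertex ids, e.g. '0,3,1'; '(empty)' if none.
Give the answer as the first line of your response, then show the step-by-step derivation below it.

1,2,3,0,4,5

step 1: output 1; order=[1]; indeg=(1,0,0,1,0,2)
step 2: output 2; order=[1,2]; indeg=(1,0,0,0,0,1)
step 3: output 3; order=[1,2,3]; indeg=(0,0,0,0,0,1)
step 4: output 0; order=[1,2,3,0]; indeg=(0,0,0,0,0,0)
step 5: output 4; order=[1,2,3,0,4]; indeg=(0,0,0,0,0,0)
step 6: output 5; order=[1,2,3,0,4,5]; indeg=(0,0,0,0,0,0)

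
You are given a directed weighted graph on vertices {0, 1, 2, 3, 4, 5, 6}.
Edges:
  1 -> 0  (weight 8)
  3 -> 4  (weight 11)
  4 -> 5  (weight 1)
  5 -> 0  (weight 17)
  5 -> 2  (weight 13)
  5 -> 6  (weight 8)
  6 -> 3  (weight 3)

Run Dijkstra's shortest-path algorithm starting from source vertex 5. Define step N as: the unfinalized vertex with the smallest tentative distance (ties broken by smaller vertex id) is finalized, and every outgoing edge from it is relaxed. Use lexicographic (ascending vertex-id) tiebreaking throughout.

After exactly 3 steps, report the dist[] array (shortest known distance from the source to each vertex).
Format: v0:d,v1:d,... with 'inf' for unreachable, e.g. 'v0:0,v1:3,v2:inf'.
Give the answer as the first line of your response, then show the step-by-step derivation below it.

v0:17,v1:inf,v2:13,v3:11,v4:22,v5:0,v6:8

step 1: dist = v0:17,v1:inf,v2:13,v3:inf,v4:inf,v5:0,v6:8
step 2: dist = v0:17,v1:inf,v2:13,v3:11,v4:inf,v5:0,v6:8
step 3: dist = v0:17,v1:inf,v2:13,v3:11,v4:22,v5:0,v6:8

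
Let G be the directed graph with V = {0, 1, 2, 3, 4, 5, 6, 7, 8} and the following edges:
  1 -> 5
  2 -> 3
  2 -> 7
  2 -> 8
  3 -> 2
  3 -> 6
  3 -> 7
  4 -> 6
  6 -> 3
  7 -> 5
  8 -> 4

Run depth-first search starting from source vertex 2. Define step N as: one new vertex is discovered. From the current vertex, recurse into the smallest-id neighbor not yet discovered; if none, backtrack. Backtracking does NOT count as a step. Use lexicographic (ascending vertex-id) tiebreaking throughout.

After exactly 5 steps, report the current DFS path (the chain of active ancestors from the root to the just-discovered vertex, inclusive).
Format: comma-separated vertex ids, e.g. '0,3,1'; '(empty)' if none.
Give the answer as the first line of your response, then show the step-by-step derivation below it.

2,3,7,5

step 1: discover 2; path=2; order=2
step 2: discover 3; path=2>3; order=2,3
step 3: discover 6; path=2>3>6; order=2,3,6
step 4: discover 7; path=2>3>7; order=2,3,6,7
step 5: discover 5; path=2>3>7>5; order=2,3,6,7,5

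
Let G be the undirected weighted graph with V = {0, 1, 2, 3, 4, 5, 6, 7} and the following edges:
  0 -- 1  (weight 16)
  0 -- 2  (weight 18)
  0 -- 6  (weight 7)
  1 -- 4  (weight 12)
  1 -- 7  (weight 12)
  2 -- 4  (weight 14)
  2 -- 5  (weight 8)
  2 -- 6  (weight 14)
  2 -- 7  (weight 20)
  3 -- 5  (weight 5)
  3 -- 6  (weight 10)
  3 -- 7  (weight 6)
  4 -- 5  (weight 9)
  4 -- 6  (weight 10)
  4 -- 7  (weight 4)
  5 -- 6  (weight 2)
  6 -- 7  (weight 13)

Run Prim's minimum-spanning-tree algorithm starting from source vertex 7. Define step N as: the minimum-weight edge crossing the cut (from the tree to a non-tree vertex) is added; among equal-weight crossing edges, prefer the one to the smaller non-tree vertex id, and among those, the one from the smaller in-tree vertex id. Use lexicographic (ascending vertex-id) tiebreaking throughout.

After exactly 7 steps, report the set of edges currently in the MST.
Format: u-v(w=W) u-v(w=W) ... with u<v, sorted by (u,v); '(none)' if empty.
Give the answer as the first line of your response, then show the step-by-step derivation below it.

0-6(w=7) 1-4(w=12) 2-5(w=8) 3-5(w=5) 3-7(w=6) 4-7(w=4) 5-6(w=2)

step 1: add edge 4-7 (w=4); MST = {4-7(w=4)}
step 2: add edge 3-7 (w=6); MST = {3-7(w=6) 4-7(w=4)}
step 3: add edge 3-5 (w=5); MST = {3-5(w=5) 3-7(w=6) 4-7(w=4)}
step 4: add edge 5-6 (w=2); MST = {3-5(w=5) 3-7(w=6) 4-7(w=4) 5-6(w=2)}
step 5: add edge 0-6 (w=7); MST = {0-6(w=7) 3-5(w=5) 3-7(w=6) 4-7(w=4) 5-6(w=2)}
step 6: add edge 2-5 (w=8); MST = {0-6(w=7) 2-5(w=8) 3-5(w=5) 3-7(w=6) 4-7(w=4) 5-6(w=2)}
step 7: add edge 1-4 (w=12); MST = {0-6(w=7) 1-4(w=12) 2-5(w=8) 3-5(w=5) 3-7(w=6) 4-7(w=4) 5-6(w=2)}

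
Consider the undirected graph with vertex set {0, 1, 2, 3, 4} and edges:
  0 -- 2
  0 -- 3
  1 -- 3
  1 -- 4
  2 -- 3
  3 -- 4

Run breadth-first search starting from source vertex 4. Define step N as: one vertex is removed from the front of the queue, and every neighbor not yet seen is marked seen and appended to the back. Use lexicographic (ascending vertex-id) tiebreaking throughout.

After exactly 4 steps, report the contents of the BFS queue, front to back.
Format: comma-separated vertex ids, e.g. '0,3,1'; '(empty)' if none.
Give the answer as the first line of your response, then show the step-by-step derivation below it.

2

step 1: dequeue 4; queue=[1,3]; order=4
step 2: dequeue 1; queue=[3]; order=4,1
step 3: dequeue 3; queue=[0,2]; order=4,1,3
step 4: dequeue 0; queue=[2]; order=4,1,3,0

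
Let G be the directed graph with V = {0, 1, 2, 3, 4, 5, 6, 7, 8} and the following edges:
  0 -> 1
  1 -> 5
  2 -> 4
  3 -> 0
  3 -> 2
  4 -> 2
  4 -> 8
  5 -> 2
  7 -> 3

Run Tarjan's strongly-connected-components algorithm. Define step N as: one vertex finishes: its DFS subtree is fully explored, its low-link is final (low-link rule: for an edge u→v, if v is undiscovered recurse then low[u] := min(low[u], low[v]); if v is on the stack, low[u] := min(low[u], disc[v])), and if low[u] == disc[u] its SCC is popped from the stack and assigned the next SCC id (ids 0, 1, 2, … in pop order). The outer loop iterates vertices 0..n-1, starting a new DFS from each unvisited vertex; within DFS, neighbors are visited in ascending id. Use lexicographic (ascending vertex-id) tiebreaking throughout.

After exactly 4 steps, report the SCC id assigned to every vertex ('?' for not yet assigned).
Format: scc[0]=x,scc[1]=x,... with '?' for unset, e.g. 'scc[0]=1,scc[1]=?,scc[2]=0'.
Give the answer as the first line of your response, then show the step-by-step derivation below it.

scc[0]=?,scc[1]=?,scc[2]=1,scc[3]=?,scc[4]=1,scc[5]=2,scc[6]=?,scc[7]=?,scc[8]=0

step 1: low=(low[0]=0,low[1]=1,low[2]=3,low[3]=?,low[4]=3,low[5]=2,low[6]=?,low[7]=?,low[8]=5); scc=(scc[0]=?,scc[1]=?,scc[2]=?,scc[3]=?,scc[4]=?,scc[5]=?,scc[6]=?,scc[7]=?,scc[8]=0)
step 2: low=(low[0]=0,low[1]=1,low[2]=3,low[3]=?,low[4]=3,low[5]=2,low[6]=?,low[7]=?,low[8]=5); scc=(scc[0]=?,scc[1]=?,scc[2]=?,scc[3]=?,scc[4]=?,scc[5]=?,scc[6]=?,scc[7]=?,scc[8]=0)
step 3: low=(low[0]=0,low[1]=1,low[2]=3,low[3]=?,low[4]=3,low[5]=2,low[6]=?,low[7]=?,low[8]=5); scc=(scc[0]=?,scc[1]=?,scc[2]=1,scc[3]=?,scc[4]=1,scc[5]=?,scc[6]=?,scc[7]=?,scc[8]=0)
step 4: low=(low[0]=0,low[1]=1,low[2]=3,low[3]=?,low[4]=3,low[5]=2,low[6]=?,low[7]=?,low[8]=5); scc=(scc[0]=?,scc[1]=?,scc[2]=1,scc[3]=?,scc[4]=1,scc[5]=2,scc[6]=?,scc[7]=?,scc[8]=0)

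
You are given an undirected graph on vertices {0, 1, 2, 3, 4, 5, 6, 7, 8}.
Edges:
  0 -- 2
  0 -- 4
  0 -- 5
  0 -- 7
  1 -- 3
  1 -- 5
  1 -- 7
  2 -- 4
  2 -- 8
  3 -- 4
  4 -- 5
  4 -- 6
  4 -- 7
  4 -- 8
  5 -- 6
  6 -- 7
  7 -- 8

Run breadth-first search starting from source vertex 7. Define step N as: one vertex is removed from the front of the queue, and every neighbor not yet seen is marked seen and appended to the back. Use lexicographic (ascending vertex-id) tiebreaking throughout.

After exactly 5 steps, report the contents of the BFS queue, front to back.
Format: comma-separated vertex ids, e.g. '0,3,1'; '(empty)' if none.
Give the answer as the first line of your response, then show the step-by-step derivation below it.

8,2,5,3

step 1: dequeue 7; queue=[0,1,4,6,8]; order=7
step 2: dequeue 0; queue=[1,4,6,8,2,5]; order=7,0
step 3: dequeue 1; queue=[4,6,8,2,5,3]; order=7,0,1
step 4: dequeue 4; queue=[6,8,2,5,3]; order=7,0,1,4
step 5: dequeue 6; queue=[8,2,5,3]; order=7,0,1,4,6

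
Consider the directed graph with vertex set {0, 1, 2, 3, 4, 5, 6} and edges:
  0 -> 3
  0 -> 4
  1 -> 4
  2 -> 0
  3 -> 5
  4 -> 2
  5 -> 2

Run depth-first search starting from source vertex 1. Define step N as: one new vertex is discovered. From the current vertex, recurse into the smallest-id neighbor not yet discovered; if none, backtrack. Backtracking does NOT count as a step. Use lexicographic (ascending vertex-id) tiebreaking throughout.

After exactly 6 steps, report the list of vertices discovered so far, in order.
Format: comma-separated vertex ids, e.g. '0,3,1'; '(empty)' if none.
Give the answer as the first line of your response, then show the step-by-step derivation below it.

1,4,2,0,3,5

step 1: discover 1; path=1; order=1
step 2: discover 4; path=1>4; order=1,4
step 3: discover 2; path=1>4>2; order=1,4,2
step 4: discover 0; path=1>4>2>0; order=1,4,2,0
step 5: discover 3; path=1>4>2>0>3; order=1,4,2,0,3
step 6: discover 5; path=1>4>2>0>3>5; order=1,4,2,0,3,5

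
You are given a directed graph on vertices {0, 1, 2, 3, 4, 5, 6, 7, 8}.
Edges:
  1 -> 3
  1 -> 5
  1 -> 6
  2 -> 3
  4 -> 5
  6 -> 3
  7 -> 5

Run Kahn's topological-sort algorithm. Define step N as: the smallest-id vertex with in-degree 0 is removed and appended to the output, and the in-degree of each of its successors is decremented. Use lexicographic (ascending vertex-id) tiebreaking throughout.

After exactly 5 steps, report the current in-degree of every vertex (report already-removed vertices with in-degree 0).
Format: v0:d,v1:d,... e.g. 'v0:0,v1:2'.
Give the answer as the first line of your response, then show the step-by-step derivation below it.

v0:0,v1:0,v2:0,v3:0,v4:0,v5:1,v6:0,v7:0,v8:0

step 1: output 0; order=[0]; indeg=(0,0,0,3,0,3,1,0,0)
step 2: output 1; order=[0,1]; indeg=(0,0,0,2,0,2,0,0,0)
step 3: output 2; order=[0,1,2]; indeg=(0,0,0,1,0,2,0,0,0)
step 4: output 4; order=[0,1,2,4]; indeg=(0,0,0,1,0,1,0,0,0)
step 5: output 6; order=[0,1,2,4,6]; indeg=(0,0,0,0,0,1,0,0,0)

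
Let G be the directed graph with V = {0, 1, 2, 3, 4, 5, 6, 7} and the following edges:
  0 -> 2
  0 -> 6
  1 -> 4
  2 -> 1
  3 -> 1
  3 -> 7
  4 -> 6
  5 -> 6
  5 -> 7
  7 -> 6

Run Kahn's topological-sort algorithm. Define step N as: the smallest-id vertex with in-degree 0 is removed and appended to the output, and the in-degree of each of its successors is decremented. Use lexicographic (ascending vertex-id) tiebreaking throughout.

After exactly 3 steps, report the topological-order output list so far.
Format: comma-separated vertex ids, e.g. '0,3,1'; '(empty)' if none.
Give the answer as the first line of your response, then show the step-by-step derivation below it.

0,2,3

step 1: output 0; order=[0]; indeg=(0,2,0,0,1,0,3,2)
step 2: output 2; order=[0,2]; indeg=(0,1,0,0,1,0,3,2)
step 3: output 3; order=[0,2,3]; indeg=(0,0,0,0,1,0,3,1)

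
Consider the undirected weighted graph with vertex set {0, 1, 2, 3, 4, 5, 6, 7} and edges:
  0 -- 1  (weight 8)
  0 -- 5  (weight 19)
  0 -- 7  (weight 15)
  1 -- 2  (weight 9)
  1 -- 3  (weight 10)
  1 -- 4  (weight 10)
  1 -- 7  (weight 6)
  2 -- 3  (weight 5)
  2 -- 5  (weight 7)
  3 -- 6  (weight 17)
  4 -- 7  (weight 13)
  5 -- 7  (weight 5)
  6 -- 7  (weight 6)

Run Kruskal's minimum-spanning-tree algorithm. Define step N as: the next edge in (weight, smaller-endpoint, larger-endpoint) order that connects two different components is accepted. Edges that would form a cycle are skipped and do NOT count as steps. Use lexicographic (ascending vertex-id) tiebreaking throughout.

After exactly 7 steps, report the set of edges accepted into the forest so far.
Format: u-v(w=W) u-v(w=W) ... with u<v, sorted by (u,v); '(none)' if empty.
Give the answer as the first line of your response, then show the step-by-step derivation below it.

0-1(w=8) 1-4(w=10) 1-7(w=6) 2-3(w=5) 2-5(w=7) 5-7(w=5) 6-7(w=6)

step 1: add edge 2-3 (w=5); MST = {2-3(w=5)}
step 2: add edge 5-7 (w=5); MST = {2-3(w=5) 5-7(w=5)}
step 3: add edge 1-7 (w=6); MST = {1-7(w=6) 2-3(w=5) 5-7(w=5)}
step 4: add edge 6-7 (w=6); MST = {1-7(w=6) 2-3(w=5) 5-7(w=5) 6-7(w=6)}
step 5: add edge 2-5 (w=7); MST = {1-7(w=6) 2-3(w=5) 2-5(w=7) 5-7(w=5) 6-7(w=6)}
step 6: add edge 0-1 (w=8); MST = {0-1(w=8) 1-7(w=6) 2-3(w=5) 2-5(w=7) 5-7(w=5) 6-7(w=6)}
step 7: add edge 1-4 (w=10); MST = {0-1(w=8) 1-4(w=10) 1-7(w=6) 2-3(w=5) 2-5(w=7) 5-7(w=5) 6-7(w=6)}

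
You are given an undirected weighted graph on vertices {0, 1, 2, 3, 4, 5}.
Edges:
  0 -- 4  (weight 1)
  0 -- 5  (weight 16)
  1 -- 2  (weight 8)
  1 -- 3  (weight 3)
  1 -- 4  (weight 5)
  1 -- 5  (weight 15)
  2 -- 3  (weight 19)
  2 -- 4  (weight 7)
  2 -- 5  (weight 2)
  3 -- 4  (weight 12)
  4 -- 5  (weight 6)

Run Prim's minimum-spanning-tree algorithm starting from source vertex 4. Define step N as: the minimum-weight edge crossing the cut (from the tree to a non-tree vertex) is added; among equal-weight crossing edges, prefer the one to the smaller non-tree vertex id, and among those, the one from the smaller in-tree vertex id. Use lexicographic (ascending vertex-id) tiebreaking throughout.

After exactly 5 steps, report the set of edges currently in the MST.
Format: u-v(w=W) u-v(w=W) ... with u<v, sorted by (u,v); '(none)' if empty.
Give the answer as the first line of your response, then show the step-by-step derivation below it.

0-4(w=1) 1-3(w=3) 1-4(w=5) 2-5(w=2) 4-5(w=6)

step 1: add edge 0-4 (w=1); MST = {0-4(w=1)}
step 2: add edge 1-4 (w=5); MST = {0-4(w=1) 1-4(w=5)}
step 3: add edge 1-3 (w=3); MST = {0-4(w=1) 1-3(w=3) 1-4(w=5)}
step 4: add edge 4-5 (w=6); MST = {0-4(w=1) 1-3(w=3) 1-4(w=5) 4-5(w=6)}
step 5: add edge 2-5 (w=2); MST = {0-4(w=1) 1-3(w=3) 1-4(w=5) 2-5(w=2) 4-5(w=6)}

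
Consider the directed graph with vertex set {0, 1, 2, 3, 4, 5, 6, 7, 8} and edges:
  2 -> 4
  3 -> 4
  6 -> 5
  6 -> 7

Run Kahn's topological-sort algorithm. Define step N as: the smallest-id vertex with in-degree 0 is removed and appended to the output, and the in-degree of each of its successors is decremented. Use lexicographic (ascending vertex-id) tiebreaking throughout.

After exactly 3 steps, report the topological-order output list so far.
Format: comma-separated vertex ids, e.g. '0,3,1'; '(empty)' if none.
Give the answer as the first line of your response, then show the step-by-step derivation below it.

0,1,2

step 1: output 0; order=[0]; indeg=(0,0,0,0,2,1,0,1,0)
step 2: output 1; order=[0,1]; indeg=(0,0,0,0,2,1,0,1,0)
step 3: output 2; order=[0,1,2]; indeg=(0,0,0,0,1,1,0,1,0)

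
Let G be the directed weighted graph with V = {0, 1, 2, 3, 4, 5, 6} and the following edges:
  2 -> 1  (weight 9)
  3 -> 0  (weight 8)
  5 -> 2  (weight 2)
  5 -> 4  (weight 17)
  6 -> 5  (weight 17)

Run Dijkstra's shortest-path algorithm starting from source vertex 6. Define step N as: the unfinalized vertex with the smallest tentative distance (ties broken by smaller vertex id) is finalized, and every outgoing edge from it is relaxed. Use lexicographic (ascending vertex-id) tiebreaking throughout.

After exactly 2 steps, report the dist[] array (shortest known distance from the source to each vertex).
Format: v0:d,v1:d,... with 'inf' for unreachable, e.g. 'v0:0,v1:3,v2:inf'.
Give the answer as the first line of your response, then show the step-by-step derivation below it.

v0:inf,v1:inf,v2:19,v3:inf,v4:34,v5:17,v6:0

step 1: dist = v0:inf,v1:inf,v2:inf,v3:inf,v4:inf,v5:17,v6:0
step 2: dist = v0:inf,v1:inf,v2:19,v3:inf,v4:34,v5:17,v6:0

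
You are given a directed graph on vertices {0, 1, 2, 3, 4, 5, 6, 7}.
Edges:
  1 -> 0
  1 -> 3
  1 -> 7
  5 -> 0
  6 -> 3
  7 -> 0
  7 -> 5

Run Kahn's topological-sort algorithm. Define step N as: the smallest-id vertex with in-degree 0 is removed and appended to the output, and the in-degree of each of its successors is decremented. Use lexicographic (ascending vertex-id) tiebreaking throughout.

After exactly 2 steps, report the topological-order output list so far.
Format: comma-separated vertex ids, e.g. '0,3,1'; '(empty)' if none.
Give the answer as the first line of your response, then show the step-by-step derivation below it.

1,2

step 1: output 1; order=[1]; indeg=(2,0,0,1,0,1,0,0)
step 2: output 2; order=[1,2]; indeg=(2,0,0,1,0,1,0,0)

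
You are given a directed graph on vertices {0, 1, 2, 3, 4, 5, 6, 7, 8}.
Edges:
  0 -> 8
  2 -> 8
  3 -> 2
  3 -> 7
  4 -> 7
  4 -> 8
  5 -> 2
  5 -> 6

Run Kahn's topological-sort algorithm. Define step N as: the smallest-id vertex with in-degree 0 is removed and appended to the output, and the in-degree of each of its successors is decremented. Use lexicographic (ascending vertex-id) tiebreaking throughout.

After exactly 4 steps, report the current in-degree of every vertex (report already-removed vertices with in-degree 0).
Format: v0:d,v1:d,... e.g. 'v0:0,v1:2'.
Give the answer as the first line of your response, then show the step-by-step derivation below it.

v0:0,v1:0,v2:1,v3:0,v4:0,v5:0,v6:1,v7:0,v8:1

step 1: output 0; order=[0]; indeg=(0,0,2,0,0,0,1,2,2)
step 2: output 1; order=[0,1]; indeg=(0,0,2,0,0,0,1,2,2)
step 3: output 3; order=[0,1,3]; indeg=(0,0,1,0,0,0,1,1,2)
step 4: output 4; order=[0,1,3,4]; indeg=(0,0,1,0,0,0,1,0,1)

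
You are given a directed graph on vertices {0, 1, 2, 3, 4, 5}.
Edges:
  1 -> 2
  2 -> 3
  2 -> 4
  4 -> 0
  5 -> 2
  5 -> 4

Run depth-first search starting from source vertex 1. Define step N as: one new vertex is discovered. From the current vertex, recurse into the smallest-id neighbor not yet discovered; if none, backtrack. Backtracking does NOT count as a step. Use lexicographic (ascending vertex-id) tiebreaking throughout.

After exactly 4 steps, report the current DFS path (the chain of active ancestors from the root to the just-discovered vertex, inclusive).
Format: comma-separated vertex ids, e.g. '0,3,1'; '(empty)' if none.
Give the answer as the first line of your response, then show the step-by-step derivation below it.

1,2,4

step 1: discover 1; path=1; order=1
step 2: discover 2; path=1>2; order=1,2
step 3: discover 3; path=1>2>3; order=1,2,3
step 4: discover 4; path=1>2>4; order=1,2,3,4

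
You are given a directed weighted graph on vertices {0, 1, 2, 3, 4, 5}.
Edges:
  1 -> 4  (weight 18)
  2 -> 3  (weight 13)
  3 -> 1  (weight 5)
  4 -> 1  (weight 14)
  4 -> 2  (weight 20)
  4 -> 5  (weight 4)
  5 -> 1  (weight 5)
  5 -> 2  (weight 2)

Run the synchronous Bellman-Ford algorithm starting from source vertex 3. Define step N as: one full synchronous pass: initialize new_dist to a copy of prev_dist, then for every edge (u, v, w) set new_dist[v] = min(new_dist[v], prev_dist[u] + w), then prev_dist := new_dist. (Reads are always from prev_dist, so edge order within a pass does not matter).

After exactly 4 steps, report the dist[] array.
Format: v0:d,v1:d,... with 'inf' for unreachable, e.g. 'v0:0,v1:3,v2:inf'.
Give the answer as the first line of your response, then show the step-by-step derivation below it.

v0:inf,v1:5,v2:29,v3:0,v4:23,v5:27

step 1: dist = v0:inf,v1:5,v2:inf,v3:0,v4:inf,v5:inf
step 2: dist = v0:inf,v1:5,v2:inf,v3:0,v4:23,v5:inf
step 3: dist = v0:inf,v1:5,v2:43,v3:0,v4:23,v5:27
step 4: dist = v0:inf,v1:5,v2:29,v3:0,v4:23,v5:27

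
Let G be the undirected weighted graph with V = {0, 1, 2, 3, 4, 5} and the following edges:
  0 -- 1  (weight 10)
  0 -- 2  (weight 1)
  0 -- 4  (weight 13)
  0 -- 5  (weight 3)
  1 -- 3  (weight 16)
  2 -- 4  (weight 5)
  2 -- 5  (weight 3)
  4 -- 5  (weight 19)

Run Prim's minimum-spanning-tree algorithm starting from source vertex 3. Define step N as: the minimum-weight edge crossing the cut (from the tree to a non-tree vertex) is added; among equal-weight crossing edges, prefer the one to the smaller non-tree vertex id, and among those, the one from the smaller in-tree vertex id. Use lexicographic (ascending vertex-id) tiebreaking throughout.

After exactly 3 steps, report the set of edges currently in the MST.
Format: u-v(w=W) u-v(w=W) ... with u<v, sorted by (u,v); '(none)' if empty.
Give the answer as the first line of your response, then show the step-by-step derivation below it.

0-1(w=10) 0-2(w=1) 1-3(w=16)

step 1: add edge 1-3 (w=16); MST = {1-3(w=16)}
step 2: add edge 0-1 (w=10); MST = {0-1(w=10) 1-3(w=16)}
step 3: add edge 0-2 (w=1); MST = {0-1(w=10) 0-2(w=1) 1-3(w=16)}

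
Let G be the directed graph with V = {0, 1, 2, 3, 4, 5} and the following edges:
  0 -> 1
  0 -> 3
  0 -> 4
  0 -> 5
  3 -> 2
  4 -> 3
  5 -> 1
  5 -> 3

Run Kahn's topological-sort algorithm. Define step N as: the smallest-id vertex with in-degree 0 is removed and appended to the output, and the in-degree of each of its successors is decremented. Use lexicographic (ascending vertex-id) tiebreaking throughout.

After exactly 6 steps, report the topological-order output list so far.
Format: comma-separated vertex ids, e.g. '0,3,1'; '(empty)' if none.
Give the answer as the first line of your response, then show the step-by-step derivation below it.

0,4,5,1,3,2

step 1: output 0; order=[0]; indeg=(0,1,1,2,0,0)
step 2: output 4; order=[0,4]; indeg=(0,1,1,1,0,0)
step 3: output 5; order=[0,4,5]; indeg=(0,0,1,0,0,0)
step 4: output 1; order=[0,4,5,1]; indeg=(0,0,1,0,0,0)
step 5: output 3; order=[0,4,5,1,3]; indeg=(0,0,0,0,0,0)
step 6: output 2; order=[0,4,5,1,3,2]; indeg=(0,0,0,0,0,0)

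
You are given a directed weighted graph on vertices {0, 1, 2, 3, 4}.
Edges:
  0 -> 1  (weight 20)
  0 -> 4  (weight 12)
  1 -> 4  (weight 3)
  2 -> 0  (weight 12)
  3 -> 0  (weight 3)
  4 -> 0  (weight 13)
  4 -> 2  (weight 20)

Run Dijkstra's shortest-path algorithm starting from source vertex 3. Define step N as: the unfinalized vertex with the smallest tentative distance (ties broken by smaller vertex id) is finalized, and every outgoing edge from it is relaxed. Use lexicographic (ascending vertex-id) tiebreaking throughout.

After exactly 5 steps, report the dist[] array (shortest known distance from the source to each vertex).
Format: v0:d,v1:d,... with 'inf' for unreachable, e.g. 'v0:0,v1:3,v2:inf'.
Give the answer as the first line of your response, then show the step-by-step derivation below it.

v0:3,v1:23,v2:35,v3:0,v4:15

step 1: dist = v0:3,v1:inf,v2:inf,v3:0,v4:inf
step 2: dist = v0:3,v1:23,v2:inf,v3:0,v4:15
step 3: dist = v0:3,v1:23,v2:35,v3:0,v4:15
step 4: dist = v0:3,v1:23,v2:35,v3:0,v4:15
step 5: dist = v0:3,v1:23,v2:35,v3:0,v4:15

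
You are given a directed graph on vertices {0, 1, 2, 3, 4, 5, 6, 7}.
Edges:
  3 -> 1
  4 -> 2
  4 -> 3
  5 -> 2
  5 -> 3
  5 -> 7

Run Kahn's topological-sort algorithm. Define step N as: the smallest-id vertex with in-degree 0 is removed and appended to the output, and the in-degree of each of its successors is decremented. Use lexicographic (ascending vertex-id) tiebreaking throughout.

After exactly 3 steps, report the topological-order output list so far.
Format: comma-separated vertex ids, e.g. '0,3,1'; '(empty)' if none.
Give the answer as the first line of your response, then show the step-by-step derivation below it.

0,4,5

step 1: output 0; order=[0]; indeg=(0,1,2,2,0,0,0,1)
step 2: output 4; order=[0,4]; indeg=(0,1,1,1,0,0,0,1)
step 3: output 5; order=[0,4,5]; indeg=(0,1,0,0,0,0,0,0)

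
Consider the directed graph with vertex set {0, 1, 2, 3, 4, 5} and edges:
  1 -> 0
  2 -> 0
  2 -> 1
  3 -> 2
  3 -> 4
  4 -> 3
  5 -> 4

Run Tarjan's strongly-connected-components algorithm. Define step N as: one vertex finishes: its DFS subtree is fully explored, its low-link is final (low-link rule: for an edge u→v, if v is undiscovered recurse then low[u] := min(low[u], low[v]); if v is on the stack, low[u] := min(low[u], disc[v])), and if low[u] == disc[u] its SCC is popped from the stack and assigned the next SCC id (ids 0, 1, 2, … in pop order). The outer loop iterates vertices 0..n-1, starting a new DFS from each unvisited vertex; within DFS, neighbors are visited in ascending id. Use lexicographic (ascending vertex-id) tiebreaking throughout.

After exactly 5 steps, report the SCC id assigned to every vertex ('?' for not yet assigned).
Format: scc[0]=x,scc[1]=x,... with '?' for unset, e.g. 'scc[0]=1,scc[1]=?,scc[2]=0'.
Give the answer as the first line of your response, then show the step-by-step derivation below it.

scc[0]=0,scc[1]=1,scc[2]=2,scc[3]=3,scc[4]=3,scc[5]=?

step 1: low=(low[0]=0,low[1]=?,low[2]=?,low[3]=?,low[4]=?,low[5]=?); scc=(scc[0]=0,scc[1]=?,scc[2]=?,scc[3]=?,scc[4]=?,scc[5]=?)
step 2: low=(low[0]=0,low[1]=1,low[2]=?,low[3]=?,low[4]=?,low[5]=?); scc=(scc[0]=0,scc[1]=1,scc[2]=?,scc[3]=?,scc[4]=?,scc[5]=?)
step 3: low=(low[0]=0,low[1]=1,low[2]=2,low[3]=?,low[4]=?,low[5]=?); scc=(scc[0]=0,scc[1]=1,scc[2]=2,scc[3]=?,scc[4]=?,scc[5]=?)
step 4: low=(low[0]=0,low[1]=1,low[2]=2,low[3]=3,low[4]=3,low[5]=?); scc=(scc[0]=0,scc[1]=1,scc[2]=2,scc[3]=?,scc[4]=?,scc[5]=?)
step 5: low=(low[0]=0,low[1]=1,low[2]=2,low[3]=3,low[4]=3,low[5]=?); scc=(scc[0]=0,scc[1]=1,scc[2]=2,scc[3]=3,scc[4]=3,scc[5]=?)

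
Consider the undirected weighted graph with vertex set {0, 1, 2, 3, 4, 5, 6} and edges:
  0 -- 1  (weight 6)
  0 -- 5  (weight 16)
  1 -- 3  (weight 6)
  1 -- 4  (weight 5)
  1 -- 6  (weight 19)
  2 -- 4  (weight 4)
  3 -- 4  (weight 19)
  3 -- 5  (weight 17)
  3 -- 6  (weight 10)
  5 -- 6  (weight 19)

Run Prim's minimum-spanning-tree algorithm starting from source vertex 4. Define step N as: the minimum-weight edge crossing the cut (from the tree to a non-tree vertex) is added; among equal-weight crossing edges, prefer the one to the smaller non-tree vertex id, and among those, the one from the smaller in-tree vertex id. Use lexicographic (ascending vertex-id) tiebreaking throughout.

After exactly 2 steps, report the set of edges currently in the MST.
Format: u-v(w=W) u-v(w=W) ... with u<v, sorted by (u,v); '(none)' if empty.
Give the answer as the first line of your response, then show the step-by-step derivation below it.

1-4(w=5) 2-4(w=4)

step 1: add edge 2-4 (w=4); MST = {2-4(w=4)}
step 2: add edge 1-4 (w=5); MST = {1-4(w=5) 2-4(w=4)}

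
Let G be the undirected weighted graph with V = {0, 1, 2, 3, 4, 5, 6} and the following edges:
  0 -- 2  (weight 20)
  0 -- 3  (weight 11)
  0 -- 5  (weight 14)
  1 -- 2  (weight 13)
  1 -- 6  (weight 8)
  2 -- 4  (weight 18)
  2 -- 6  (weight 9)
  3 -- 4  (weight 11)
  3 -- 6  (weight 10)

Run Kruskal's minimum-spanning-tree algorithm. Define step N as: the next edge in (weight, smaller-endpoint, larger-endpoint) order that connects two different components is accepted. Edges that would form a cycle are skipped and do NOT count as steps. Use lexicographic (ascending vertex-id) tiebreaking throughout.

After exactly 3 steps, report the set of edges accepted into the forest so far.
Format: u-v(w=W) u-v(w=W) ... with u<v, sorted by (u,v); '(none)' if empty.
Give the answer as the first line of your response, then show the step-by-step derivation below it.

1-6(w=8) 2-6(w=9) 3-6(w=10)

step 1: add edge 1-6 (w=8); MST = {1-6(w=8)}
step 2: add edge 2-6 (w=9); MST = {1-6(w=8) 2-6(w=9)}
step 3: add edge 3-6 (w=10); MST = {1-6(w=8) 2-6(w=9) 3-6(w=10)}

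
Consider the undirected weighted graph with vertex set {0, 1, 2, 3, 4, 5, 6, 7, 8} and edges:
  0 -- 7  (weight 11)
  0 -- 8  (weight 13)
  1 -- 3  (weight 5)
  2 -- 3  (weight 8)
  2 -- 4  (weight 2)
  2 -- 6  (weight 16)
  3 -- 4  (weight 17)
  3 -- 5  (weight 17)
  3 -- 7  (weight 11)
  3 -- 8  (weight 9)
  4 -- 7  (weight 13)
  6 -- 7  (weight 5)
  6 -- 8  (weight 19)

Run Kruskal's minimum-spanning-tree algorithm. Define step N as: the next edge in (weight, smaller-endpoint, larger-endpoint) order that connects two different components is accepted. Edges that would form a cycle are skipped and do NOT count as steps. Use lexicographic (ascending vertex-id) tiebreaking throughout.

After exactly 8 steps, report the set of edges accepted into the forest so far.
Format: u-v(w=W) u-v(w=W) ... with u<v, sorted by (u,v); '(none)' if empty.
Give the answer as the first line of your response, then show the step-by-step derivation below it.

0-7(w=11) 1-3(w=5) 2-3(w=8) 2-4(w=2) 3-5(w=17) 3-7(w=11) 3-8(w=9) 6-7(w=5)

step 1: add edge 2-4 (w=2); MST = {2-4(w=2)}
step 2: add edge 1-3 (w=5); MST = {1-3(w=5) 2-4(w=2)}
step 3: add edge 6-7 (w=5); MST = {1-3(w=5) 2-4(w=2) 6-7(w=5)}
step 4: add edge 2-3 (w=8); MST = {1-3(w=5) 2-3(w=8) 2-4(w=2) 6-7(w=5)}
step 5: add edge 3-8 (w=9); MST = {1-3(w=5) 2-3(w=8) 2-4(w=2) 3-8(w=9) 6-7(w=5)}
step 6: add edge 0-7 (w=11); MST = {0-7(w=11) 1-3(w=5) 2-3(w=8) 2-4(w=2) 3-8(w=9) 6-7(w=5)}
step 7: add edge 3-7 (w=11); MST = {0-7(w=11) 1-3(w=5) 2-3(w=8) 2-4(w=2) 3-7(w=11) 3-8(w=9) 6-7(w=5)}
step 8: add edge 3-5 (w=17); MST = {0-7(w=11) 1-3(w=5) 2-3(w=8) 2-4(w=2) 3-5(w=17) 3-7(w=11) 3-8(w=9) 6-7(w=5)}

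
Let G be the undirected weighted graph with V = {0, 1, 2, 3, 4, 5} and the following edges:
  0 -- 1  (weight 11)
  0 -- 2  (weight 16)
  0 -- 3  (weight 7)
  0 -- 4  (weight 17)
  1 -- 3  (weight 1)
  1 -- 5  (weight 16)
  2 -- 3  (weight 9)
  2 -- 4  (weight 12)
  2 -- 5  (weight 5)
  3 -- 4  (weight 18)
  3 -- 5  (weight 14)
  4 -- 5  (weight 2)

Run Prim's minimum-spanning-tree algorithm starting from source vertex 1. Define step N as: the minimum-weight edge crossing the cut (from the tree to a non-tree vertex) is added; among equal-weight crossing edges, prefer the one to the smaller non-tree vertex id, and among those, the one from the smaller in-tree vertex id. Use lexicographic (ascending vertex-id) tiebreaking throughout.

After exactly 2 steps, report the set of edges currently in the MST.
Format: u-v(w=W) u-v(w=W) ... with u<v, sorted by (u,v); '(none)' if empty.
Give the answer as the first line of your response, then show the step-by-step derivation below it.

0-3(w=7) 1-3(w=1)

step 1: add edge 1-3 (w=1); MST = {1-3(w=1)}
step 2: add edge 0-3 (w=7); MST = {0-3(w=7) 1-3(w=1)}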